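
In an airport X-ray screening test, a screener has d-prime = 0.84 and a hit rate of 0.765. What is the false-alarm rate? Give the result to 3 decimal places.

false-alarm rate = 0.453

z(hit rate) = z(0.765) = 0.7225
z(FA) = z(H) − d' = 0.7225 − 0.84 = -0.1175
false-alarm rate = Φ(-0.1175) = 0.4532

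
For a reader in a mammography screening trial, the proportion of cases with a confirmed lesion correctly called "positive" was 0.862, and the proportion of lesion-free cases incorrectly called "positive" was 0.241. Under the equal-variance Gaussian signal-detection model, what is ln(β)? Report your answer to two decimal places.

Φ⁻¹(0.862) = 1.089, Φ⁻¹(0.241) = -0.703
ln β = −½·[z(H)² − z(FA)²] = −0.5 × (1.186 − 0.494) = -0.346

ln β = -0.35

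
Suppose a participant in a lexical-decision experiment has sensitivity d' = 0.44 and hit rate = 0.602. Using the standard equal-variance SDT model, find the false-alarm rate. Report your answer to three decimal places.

false-alarm rate = 0.428

z(hit rate) = z(0.602) = 0.2585
z(FA) = z(H) − d' = 0.2585 − 0.44 = -0.1815
false-alarm rate = Φ(-0.1815) = 0.4280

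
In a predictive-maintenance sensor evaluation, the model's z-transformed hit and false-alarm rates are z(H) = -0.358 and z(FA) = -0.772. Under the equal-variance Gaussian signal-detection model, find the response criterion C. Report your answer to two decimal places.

C = 0.57

c = −½·[z(H) + z(FA)] = −½·(-0.358 + (-0.772)) = 0.565
c > 0: the model has a conservative response bias.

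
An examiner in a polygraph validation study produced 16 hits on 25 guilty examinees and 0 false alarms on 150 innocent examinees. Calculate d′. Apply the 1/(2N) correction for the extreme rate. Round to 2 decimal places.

The false-alarm rate is 0/150 = 0, so apply the 1/(2N) correction: FA → 1/(2·150) = 0.00333.
z(H) = z(0.64000) = 0.358
z(FA) = z(0.00333) = -2.713
d' = 0.358 − (-2.713) = 3.071

d′ = 3.07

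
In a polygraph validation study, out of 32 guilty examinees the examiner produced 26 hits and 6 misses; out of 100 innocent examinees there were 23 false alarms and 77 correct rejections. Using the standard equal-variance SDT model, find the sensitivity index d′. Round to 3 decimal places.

d′ = 1.626

H = 26/32 = 0.8125
FA = 23/100 = 0.2300
Φ⁻¹(H) = Φ⁻¹(0.8125) = 0.8871
Φ⁻¹(FA) = Φ⁻¹(0.2300) = -0.7388
d' = z(H) − z(FA) = 0.8871 − (-0.7388) = 1.6259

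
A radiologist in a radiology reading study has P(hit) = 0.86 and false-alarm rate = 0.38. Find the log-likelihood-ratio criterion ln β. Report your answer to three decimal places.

Φ⁻¹(H) = Φ⁻¹(0.86) = 1.0803
Φ⁻¹(FA) = Φ⁻¹(0.38) = -0.3055
ln β = −½·[z(H)² − z(FA)²] = −0.5 × (1.1670 − 0.0933) = -0.53685

ln β = -0.537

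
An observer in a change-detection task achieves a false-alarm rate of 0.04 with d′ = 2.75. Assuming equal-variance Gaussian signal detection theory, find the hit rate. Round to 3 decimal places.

z(false-alarm rate) = z(0.04) = -1.7507
z(H) = z(FA) + d' = -1.7507 + 2.75 = 0.9993
hit rate = Φ(0.9993) = 0.8412

hit rate = 0.841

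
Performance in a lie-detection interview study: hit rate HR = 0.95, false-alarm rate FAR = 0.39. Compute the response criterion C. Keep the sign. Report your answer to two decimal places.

z(H) = 1.6449
z(FA) = -0.2793
c = −½·[z(H) + z(FA)] = −0.5 × (1.6449 + (-0.2793)) = -0.6828

C = -0.68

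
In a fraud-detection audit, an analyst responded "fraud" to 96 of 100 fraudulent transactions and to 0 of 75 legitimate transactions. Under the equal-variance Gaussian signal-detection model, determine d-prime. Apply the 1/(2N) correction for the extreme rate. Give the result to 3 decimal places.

d-prime = 4.225

The false-alarm rate is 0/75 = 0, so apply the 1/(2N) correction: FA → 1/(2·75) = 0.00667.
z(H) = z(0.96000) = 1.7507
z(FA) = z(0.00667) = -2.4746
d' = 1.7507 − (-2.4746) = 4.2253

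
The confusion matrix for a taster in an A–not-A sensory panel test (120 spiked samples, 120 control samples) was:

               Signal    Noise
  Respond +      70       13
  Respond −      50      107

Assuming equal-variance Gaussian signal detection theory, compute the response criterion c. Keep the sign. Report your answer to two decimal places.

H = 70/120 = 0.5833
FA = 13/120 = 0.1083
z(0.5833) = 0.210, z(0.1083) = -1.236
c = −½·[z(H) + z(FA)] = −0.5 × (0.210 + (-1.236)) = 0.513
c > 0: the taster has a conservative response bias.

c = 0.51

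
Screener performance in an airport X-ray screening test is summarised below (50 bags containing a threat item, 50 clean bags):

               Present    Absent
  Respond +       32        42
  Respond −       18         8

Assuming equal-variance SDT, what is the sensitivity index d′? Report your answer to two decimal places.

d′ = -0.64

H = 32/50 = 0.6400
FA = 42/50 = 0.8400
z(H) = z(0.6400) = 0.3585
z(FA) = z(0.8400) = 0.9945
d' = z(H) − z(FA) = 0.3585 − 0.9945 = -0.6360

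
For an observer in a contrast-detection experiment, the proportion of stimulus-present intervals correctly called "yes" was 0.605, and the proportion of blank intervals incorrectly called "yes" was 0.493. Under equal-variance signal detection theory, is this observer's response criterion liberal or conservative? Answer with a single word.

z(H) = 0.266, z(FA) = -0.018
c = −½·(z(H) + z(FA)) = -0.124
c < 0 → liberal criterion (biased toward responding “yes”).

liberal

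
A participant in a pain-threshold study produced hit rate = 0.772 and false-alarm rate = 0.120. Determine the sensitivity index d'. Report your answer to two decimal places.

d' = 1.92

z(H) = 0.7454
z(FA) = -1.1750
d' = z(H) − z(FA) = 0.7454 − (-1.1750) = 1.9204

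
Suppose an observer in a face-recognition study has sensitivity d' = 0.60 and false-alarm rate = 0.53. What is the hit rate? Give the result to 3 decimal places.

hit rate = 0.750

z(false-alarm rate) = z(0.53) = 0.0753
z(H) = z(FA) + d' = 0.0753 + 0.60 = 0.6753
hit rate = Φ(0.6753) = 0.7503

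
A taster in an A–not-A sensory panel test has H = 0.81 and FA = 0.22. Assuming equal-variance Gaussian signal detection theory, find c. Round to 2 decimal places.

z(0.81) = 0.878, z(0.22) = -0.772
c = −½·[z(H) + z(FA)] = −0.5 × (0.878 + (-0.772)) = -0.053
c < 0: the taster has a liberal response bias.

c = -0.05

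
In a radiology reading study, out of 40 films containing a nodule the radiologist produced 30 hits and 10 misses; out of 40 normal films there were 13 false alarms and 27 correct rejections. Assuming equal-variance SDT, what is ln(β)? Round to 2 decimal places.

ln β = -0.12

H = 30/40 = 0.7500
FA = 13/40 = 0.3250
Φ⁻¹(0.7500) = 0.674, Φ⁻¹(0.3250) = -0.454
ln β = −½·[z(H)² − z(FA)²] = −0.5 × (0.454 − 0.206) = -0.124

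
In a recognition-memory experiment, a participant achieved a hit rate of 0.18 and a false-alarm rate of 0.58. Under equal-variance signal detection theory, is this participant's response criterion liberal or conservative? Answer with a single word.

conservative

z(H) = -0.915, z(FA) = 0.202
c = −½·(z(H) + z(FA)) = 0.3565
c > 0 → conservative criterion (biased toward responding “no”).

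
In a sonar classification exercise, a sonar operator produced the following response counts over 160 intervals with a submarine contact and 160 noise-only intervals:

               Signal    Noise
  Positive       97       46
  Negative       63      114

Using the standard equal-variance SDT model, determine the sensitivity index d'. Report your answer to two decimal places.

H = 97/160 = 0.6062
FA = 46/160 = 0.2875
Φ⁻¹(H) = Φ⁻¹(0.6062) = 0.269
Φ⁻¹(FA) = Φ⁻¹(0.2875) = -0.561
d' = z(H) − z(FA) = 0.269 − (-0.561) = 0.830

d' = 0.83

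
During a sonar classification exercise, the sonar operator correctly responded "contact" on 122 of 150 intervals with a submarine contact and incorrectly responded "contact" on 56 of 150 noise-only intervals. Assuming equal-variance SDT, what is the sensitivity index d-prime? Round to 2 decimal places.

d-prime = 1.21

H = 122/150 = 0.8133
FA = 56/150 = 0.3733
z(H) = 0.890
z(FA) = -0.323
d' = z(H) − z(FA) = 0.890 − (-0.323) = 1.213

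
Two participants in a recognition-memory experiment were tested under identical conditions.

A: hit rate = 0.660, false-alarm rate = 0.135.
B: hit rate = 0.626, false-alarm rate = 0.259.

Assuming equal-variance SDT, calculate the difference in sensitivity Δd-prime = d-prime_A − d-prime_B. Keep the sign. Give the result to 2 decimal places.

Δd-prime = 0.55

A: z(0.660) = 0.412, z(0.135) = -1.103, d' = 1.515
B: z(0.626) = 0.321, z(0.259) = -0.646, d' = 0.967
Δd' = d'_A − d'_B = 1.515 − 0.967 = 0.548
A has the higher sensitivity.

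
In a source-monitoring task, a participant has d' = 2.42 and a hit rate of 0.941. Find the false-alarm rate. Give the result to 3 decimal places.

z(hit rate) = z(0.941) = 1.5632
z(FA) = z(H) − d' = 1.5632 − 2.42 = -0.8568
false-alarm rate = Φ(-0.8568) = 0.1958

false-alarm rate = 0.196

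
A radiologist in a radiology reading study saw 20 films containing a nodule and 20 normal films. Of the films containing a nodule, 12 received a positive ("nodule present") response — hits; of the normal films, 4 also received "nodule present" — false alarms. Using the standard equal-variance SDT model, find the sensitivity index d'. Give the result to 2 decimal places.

d' = 1.09

H = 12/20 = 0.6000
FA = 4/20 = 0.2000
z(H) = 0.2533
z(FA) = -0.8416
d' = z(H) − z(FA) = 0.2533 − (-0.8416) = 1.0949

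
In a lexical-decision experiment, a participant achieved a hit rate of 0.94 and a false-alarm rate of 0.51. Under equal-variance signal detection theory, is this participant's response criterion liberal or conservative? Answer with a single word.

liberal

z(H) = 1.555, z(FA) = 0.025
c = −½·(z(H) + z(FA)) = -0.790
c < 0 → liberal criterion (biased toward responding “yes”).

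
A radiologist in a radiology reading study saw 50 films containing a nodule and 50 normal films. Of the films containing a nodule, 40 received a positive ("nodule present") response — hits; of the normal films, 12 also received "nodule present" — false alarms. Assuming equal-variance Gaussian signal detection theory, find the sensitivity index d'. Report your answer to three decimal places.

d' = 1.548

H = 40/50 = 0.8000
FA = 12/50 = 0.2400
z(H) = z(0.8000) = 0.8416
z(FA) = z(0.2400) = -0.7063
d' = z(H) − z(FA) = 0.8416 − (-0.7063) = 1.5479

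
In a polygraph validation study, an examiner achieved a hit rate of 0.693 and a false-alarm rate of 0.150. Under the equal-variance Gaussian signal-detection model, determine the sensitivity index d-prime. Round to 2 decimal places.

z(0.693) = 0.504, z(0.150) = -1.036
d' = z(H) − z(FA) = 0.504 − (-1.036) = 1.540

d-prime = 1.54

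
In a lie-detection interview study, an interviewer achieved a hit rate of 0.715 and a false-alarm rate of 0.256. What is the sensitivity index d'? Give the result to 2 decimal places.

Φ⁻¹(0.715) = 0.5681, Φ⁻¹(0.256) = -0.6557
d' = z(H) − z(FA) = 0.5681 − (-0.6557) = 1.2238

d' = 1.22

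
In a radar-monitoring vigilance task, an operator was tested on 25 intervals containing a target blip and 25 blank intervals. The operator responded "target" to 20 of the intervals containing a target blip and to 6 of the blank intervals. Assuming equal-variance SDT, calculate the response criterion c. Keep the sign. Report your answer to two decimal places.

H = 20/25 = 0.8000
FA = 6/25 = 0.2400
z(H) = z(0.8000) = 0.8416
z(FA) = z(0.2400) = -0.7063
c = −½·[z(H) + z(FA)] = −0.5 × (0.8416 + (-0.7063)) = -0.06765

c = -0.07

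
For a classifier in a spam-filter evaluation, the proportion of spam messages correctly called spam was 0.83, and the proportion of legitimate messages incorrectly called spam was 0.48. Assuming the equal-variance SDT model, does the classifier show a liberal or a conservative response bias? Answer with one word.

z(H) = 0.954, z(FA) = -0.050
c = −½·(z(H) + z(FA)) = -0.452
c < 0 → liberal criterion (biased toward responding “yes”).

liberal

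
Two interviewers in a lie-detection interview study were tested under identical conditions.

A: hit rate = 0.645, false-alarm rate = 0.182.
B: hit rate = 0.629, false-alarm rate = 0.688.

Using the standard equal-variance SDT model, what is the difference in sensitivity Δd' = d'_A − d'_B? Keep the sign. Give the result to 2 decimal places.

A: z(0.645) = 0.372, z(0.182) = -0.908, d' = 1.280
B: z(0.629) = 0.329, z(0.688) = 0.490, d' = -0.161
Δd' = d'_A − d'_B = 1.280 − (-0.161) = 1.441
A has the higher sensitivity.

Δd' = 1.44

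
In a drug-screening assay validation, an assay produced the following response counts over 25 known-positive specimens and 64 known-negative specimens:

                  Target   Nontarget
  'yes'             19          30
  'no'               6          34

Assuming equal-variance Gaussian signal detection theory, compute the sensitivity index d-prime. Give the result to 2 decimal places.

H = 19/25 = 0.7600
FA = 30/64 = 0.4688
z(0.7600) = 0.706, z(0.4688) = -0.078
d' = z(H) − z(FA) = 0.706 − (-0.078) = 0.784

d-prime = 0.78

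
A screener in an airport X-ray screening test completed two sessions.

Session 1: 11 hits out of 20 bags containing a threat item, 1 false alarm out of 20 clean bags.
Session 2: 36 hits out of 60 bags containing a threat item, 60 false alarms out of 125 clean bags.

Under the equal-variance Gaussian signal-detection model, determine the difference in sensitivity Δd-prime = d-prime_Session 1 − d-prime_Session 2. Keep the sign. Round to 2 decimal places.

Session 1: z(0.5500) = 0.126, z(0.0500) = -1.645, d' = 1.771
Session 2: z(0.6000) = 0.253, z(0.4800) = -0.050, d' = 0.303
Δd' = d'_Session 1 − d'_Session 2 = 1.771 − 0.303 = 1.468
Session 1 has the higher sensitivity.

Δd-prime = 1.47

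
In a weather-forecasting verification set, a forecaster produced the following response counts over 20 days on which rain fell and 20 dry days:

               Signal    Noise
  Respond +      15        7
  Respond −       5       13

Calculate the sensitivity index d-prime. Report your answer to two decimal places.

d-prime = 1.06

H = 15/20 = 0.7500
FA = 7/20 = 0.3500
z(H) = z(0.7500) = 0.674
z(FA) = z(0.3500) = -0.385
d' = z(H) − z(FA) = 0.674 − (-0.385) = 1.059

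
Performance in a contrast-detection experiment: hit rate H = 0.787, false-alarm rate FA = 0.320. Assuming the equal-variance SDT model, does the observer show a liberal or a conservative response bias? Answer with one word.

liberal

z(H) = 0.796, z(FA) = -0.468
c = −½·(z(H) + z(FA)) = -0.164
c < 0 → liberal criterion (biased toward responding “yes”).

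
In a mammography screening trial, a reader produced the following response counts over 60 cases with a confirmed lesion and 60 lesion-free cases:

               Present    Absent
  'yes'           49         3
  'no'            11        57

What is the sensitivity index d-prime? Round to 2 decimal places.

H = 49/60 = 0.8167
FA = 3/60 = 0.0500
Φ⁻¹(H) = 0.903
Φ⁻¹(FA) = -1.645
d' = z(H) − z(FA) = 0.903 − (-1.645) = 2.548

d-prime = 2.55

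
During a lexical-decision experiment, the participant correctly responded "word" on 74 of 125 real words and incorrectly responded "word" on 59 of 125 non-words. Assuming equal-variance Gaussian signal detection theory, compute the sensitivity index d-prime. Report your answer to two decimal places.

d-prime = 0.30

H = 74/125 = 0.5920
FA = 59/125 = 0.4720
z(H) = z(0.5920) = 0.2327
z(FA) = z(0.4720) = -0.0702
d' = z(H) − z(FA) = 0.2327 − (-0.0702) = 0.3029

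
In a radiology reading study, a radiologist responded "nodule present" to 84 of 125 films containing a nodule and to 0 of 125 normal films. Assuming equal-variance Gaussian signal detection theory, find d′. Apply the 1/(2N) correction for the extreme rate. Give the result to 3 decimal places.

The false-alarm rate is 0/125 = 0, so apply the 1/(2N) correction: FA → 1/(2·125) = 0.00400.
z(H) = z(0.67200) = 0.4454
z(FA) = z(0.00400) = -2.6521
d' = 0.4454 − (-2.6521) = 3.0975

d′ = 3.098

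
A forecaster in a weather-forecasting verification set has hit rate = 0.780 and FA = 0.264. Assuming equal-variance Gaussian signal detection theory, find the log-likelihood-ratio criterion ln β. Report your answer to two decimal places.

Φ⁻¹(H) = 0.772
Φ⁻¹(FA) = -0.631
ln β = −½·[z(H)² − z(FA)²] = −0.5 × (0.596 − 0.398) = -0.099

ln β = -0.10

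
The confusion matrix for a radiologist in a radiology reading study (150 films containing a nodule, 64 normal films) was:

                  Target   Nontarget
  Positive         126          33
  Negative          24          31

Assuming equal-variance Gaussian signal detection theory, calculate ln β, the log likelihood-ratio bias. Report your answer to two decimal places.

ln β = -0.49

H = 126/150 = 0.8400
FA = 33/64 = 0.5156
Φ⁻¹(H) = Φ⁻¹(0.8400) = 0.994
Φ⁻¹(FA) = Φ⁻¹(0.5156) = 0.039
ln β = −½·[z(H)² − z(FA)²] = −0.5 × (0.988 − 0.002) = -0.493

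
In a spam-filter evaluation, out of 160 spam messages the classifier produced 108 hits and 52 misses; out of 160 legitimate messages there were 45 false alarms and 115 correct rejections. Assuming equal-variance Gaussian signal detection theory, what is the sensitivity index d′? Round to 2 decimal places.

d′ = 1.03

H = 108/160 = 0.6750
FA = 45/160 = 0.2812
z(H) = 0.454
z(FA) = -0.579
d' = z(H) − z(FA) = 0.454 − (-0.579) = 1.033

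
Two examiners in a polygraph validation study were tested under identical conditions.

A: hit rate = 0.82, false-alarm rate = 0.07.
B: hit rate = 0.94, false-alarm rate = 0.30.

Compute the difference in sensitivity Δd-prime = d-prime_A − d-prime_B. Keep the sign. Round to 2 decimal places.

A: z(0.82) = 0.915, z(0.07) = -1.476, d' = 2.391
B: z(0.94) = 1.555, z(0.30) = -0.524, d' = 2.079
Δd' = d'_A − d'_B = 2.391 − 2.079 = 0.312
A has the higher sensitivity.

Δd-prime = 0.31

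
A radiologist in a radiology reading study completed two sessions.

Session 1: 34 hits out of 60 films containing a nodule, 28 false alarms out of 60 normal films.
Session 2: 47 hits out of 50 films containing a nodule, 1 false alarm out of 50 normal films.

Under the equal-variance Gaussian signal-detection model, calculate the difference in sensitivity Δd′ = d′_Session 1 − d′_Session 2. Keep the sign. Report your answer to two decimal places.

Δd′ = -3.36

Session 1: z(0.5667) = 0.168, z(0.4667) = -0.084, d' = 0.252
Session 2: z(0.9400) = 1.555, z(0.0200) = -2.054, d' = 3.609
Δd' = d'_Session 1 − d'_Session 2 = 0.252 − 3.609 = -3.357
Session 2 has the higher sensitivity.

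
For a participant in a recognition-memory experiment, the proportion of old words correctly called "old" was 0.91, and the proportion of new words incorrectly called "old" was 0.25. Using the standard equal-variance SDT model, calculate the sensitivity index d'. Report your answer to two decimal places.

d' = 2.02

Φ⁻¹(H) = Φ⁻¹(0.91) = 1.341
Φ⁻¹(FA) = Φ⁻¹(0.25) = -0.674
d' = z(H) − z(FA) = 1.341 − (-0.674) = 2.015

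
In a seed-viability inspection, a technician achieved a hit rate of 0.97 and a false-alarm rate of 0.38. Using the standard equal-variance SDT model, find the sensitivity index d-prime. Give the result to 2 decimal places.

z(H) = z(0.97) = 1.8808
z(FA) = z(0.38) = -0.3055
d' = z(H) − z(FA) = 1.8808 − (-0.3055) = 2.1863

d-prime = 2.19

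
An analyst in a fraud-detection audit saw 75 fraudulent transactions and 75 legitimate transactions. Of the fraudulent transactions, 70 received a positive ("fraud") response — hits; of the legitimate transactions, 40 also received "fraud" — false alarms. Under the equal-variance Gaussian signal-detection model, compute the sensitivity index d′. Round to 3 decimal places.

H = 70/75 = 0.9333
FA = 40/75 = 0.5333
z(0.9333) = 1.5008, z(0.5333) = 0.0836
d' = z(H) − z(FA) = 1.5008 − 0.0836 = 1.4172

d′ = 1.417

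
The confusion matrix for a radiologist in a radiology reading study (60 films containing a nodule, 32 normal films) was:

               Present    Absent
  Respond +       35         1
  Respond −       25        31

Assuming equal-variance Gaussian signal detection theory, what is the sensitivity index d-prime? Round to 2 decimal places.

d-prime = 2.07

H = 35/60 = 0.5833
FA = 1/32 = 0.0312
z(H) = 0.210
z(FA) = -1.863
d' = z(H) − z(FA) = 0.210 − (-1.863) = 2.073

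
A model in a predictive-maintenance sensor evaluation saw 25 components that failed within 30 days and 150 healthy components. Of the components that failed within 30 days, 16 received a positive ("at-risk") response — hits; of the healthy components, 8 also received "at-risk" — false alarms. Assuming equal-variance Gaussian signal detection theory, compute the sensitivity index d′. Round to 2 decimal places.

H = 16/25 = 0.6400
FA = 8/150 = 0.0533
z(0.6400) = 0.3585, z(0.0533) = -1.6137
d' = z(H) − z(FA) = 0.3585 − (-1.6137) = 1.9722

d′ = 1.97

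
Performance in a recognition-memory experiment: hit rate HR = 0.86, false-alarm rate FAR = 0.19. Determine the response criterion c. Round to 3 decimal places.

c = -0.101

z(H) = 1.0803
z(FA) = -0.8779
c = −½·[z(H) + z(FA)] = −0.5 × (1.0803 + (-0.8779)) = -0.1012
c < 0: the participant has a liberal response bias.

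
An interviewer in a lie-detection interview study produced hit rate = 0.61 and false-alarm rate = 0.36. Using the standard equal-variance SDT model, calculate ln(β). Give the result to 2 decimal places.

z(H) = z(0.61) = 0.279
z(FA) = z(0.36) = -0.358
ln β = −½·[z(H)² − z(FA)²] = −0.5 × (0.078 − 0.128) = 0.025

ln β = 0.03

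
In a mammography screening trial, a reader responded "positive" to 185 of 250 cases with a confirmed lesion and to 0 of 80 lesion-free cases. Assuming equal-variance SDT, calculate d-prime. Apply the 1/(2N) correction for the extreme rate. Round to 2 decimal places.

d-prime = 3.14

The false-alarm rate is 0/80 = 0, so apply the 1/(2N) correction: FA → 1/(2·80) = 0.00625.
z(H) = z(0.74000) = 0.643
z(FA) = z(0.00625) = -2.498
d' = 0.643 − (-2.498) = 3.141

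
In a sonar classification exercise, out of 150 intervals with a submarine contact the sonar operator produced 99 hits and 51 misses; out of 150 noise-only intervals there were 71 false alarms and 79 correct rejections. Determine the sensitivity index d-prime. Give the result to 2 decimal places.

H = 99/150 = 0.6600
FA = 71/150 = 0.4733
z(H) = z(0.6600) = 0.4125
z(FA) = z(0.4733) = -0.0670
d' = z(H) − z(FA) = 0.4125 − (-0.0670) = 0.4795

d-prime = 0.48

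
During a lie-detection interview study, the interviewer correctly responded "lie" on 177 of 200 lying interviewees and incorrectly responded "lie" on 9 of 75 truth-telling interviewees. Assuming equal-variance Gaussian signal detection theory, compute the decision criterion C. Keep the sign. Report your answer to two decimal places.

H = 177/200 = 0.8850
FA = 9/75 = 0.1200
z(0.8850) = 1.200, z(0.1200) = -1.175
c = −½·[z(H) + z(FA)] = −0.5 × (1.200 + (-1.175)) = -0.0125
c < 0: the interviewer has a liberal response bias.

C = -0.01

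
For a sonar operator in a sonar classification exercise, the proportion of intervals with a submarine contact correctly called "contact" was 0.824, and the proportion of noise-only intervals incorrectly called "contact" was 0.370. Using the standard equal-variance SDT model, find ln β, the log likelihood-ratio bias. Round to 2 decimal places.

z(H) = z(0.824) = 0.931
z(FA) = z(0.370) = -0.332
ln β = −½·[z(H)² − z(FA)²] = −0.5 × (0.867 − 0.110) = -0.3785

ln β = -0.38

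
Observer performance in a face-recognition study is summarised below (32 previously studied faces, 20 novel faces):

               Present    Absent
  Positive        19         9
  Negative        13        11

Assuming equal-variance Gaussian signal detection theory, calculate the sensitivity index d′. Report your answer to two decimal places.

d′ = 0.36

H = 19/32 = 0.5938
FA = 9/20 = 0.4500
z(H) = z(0.5938) = 0.2373
z(FA) = z(0.4500) = -0.1257
d' = z(H) − z(FA) = 0.2373 − (-0.1257) = 0.3630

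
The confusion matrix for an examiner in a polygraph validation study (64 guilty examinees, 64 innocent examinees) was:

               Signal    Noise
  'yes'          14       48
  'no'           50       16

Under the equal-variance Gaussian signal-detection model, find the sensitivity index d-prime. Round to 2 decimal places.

H = 14/64 = 0.2188
FA = 48/64 = 0.7500
Φ⁻¹(0.2188) = -0.7763, Φ⁻¹(0.7500) = 0.6745
d' = z(H) − z(FA) = -0.7763 − 0.6745 = -1.4508

d-prime = -1.45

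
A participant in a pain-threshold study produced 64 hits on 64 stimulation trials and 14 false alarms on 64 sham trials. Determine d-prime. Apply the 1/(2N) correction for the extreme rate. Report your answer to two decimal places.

The hit rate is 64/64 = 1, so apply the 1/(2N) correction: H → 1 − 1/(2·64) = 0.99219.
z(H) = z(0.99219) = 2.418
z(FA) = z(0.21875) = -0.776
d' = 2.418 − (-0.776) = 3.194

d-prime = 3.19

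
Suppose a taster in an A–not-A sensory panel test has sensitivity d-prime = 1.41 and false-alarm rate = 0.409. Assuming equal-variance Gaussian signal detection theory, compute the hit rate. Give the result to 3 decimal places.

hit rate = 0.881

z(false-alarm rate) = z(0.409) = -0.2301
z(H) = z(FA) + d' = -0.2301 + 1.41 = 1.1799
hit rate = Φ(1.1799) = 0.8810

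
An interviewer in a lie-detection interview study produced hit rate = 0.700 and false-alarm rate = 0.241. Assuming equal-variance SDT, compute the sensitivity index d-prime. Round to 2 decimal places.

z(H) = 0.5244
z(FA) = -0.7031
d' = z(H) − z(FA) = 0.5244 − (-0.7031) = 1.2275

d-prime = 1.23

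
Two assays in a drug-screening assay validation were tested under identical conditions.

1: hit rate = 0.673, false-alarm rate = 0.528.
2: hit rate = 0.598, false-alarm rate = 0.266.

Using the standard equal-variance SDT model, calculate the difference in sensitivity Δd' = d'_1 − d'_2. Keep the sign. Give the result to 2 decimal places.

1: z(0.673) = 0.448, z(0.528) = 0.070, d' = 0.378
2: z(0.598) = 0.248, z(0.266) = -0.625, d' = 0.873
Δd' = d'_1 − d'_2 = 0.378 − 0.873 = -0.495
2 has the higher sensitivity.

Δd' = -0.50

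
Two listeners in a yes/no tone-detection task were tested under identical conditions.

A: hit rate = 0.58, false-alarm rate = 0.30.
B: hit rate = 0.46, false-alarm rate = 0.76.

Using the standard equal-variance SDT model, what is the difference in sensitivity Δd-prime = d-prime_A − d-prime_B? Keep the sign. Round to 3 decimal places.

Δd-prime = 1.533

A: z(0.58) = 0.2019, z(0.30) = -0.5244, d' = 0.7263
B: z(0.46) = -0.1004, z(0.76) = 0.7063, d' = -0.8067
Δd' = d'_A − d'_B = 0.7263 − (-0.8067) = 1.5330
A has the higher sensitivity.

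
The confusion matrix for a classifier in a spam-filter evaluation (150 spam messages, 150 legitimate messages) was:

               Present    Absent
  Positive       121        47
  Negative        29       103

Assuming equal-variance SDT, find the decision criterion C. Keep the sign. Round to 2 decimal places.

C = -0.19

H = 121/150 = 0.8067
FA = 47/150 = 0.3133
Φ⁻¹(H) = 0.8658
Φ⁻¹(FA) = -0.4865
c = −½·[z(H) + z(FA)] = −0.5 × (0.8658 + (-0.4865)) = -0.18965
c < 0: the classifier has a liberal response bias.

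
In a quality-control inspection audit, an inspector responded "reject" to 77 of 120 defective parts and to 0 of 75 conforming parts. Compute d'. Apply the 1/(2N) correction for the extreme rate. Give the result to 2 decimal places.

d' = 2.84

The false-alarm rate is 0/75 = 0, so apply the 1/(2N) correction: FA → 1/(2·75) = 0.00667.
z(H) = z(0.64167) = 0.363
z(FA) = z(0.00667) = -2.475
d' = 0.363 − (-2.475) = 2.838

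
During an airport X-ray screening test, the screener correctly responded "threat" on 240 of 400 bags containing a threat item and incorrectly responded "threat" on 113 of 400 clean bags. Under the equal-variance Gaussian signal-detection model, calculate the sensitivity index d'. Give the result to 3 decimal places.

H = 240/400 = 0.6000
FA = 113/400 = 0.2825
z(H) = 0.2533
z(FA) = -0.5754
d' = z(H) − z(FA) = 0.2533 − (-0.5754) = 0.8287

d' = 0.829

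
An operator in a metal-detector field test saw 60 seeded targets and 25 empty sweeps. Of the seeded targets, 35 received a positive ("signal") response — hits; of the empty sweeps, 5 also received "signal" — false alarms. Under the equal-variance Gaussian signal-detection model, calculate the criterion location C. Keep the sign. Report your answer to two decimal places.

C = 0.32

H = 35/60 = 0.5833
FA = 5/25 = 0.2000
z(H) = z(0.5833) = 0.2103
z(FA) = z(0.2000) = -0.8416
c = −½·[z(H) + z(FA)] = −0.5 × (0.2103 + (-0.8416)) = 0.31565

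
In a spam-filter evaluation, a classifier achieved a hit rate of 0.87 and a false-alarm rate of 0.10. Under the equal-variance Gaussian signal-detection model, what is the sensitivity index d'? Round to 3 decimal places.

z(H) = z(0.87) = 1.1264
z(FA) = z(0.10) = -1.2816
d' = z(H) − z(FA) = 1.1264 − (-1.2816) = 2.4080

d' = 2.408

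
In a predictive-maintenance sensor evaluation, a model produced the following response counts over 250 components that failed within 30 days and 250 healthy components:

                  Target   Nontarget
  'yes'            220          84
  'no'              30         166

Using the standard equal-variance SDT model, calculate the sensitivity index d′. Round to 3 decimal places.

d′ = 1.598

H = 220/250 = 0.8800
FA = 84/250 = 0.3360
z(0.8800) = 1.1750, z(0.3360) = -0.4234
d' = z(H) − z(FA) = 1.1750 − (-0.4234) = 1.5984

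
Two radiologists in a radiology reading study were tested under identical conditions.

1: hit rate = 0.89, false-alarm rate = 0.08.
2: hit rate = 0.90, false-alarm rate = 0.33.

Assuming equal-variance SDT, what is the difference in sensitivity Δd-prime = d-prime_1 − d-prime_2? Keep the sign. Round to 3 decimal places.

1: z(0.89) = 1.2265, z(0.08) = -1.4051, d' = 2.6316
2: z(0.90) = 1.2816, z(0.33) = -0.4399, d' = 1.7215
Δd' = d'_1 − d'_2 = 2.6316 − 1.7215 = 0.9101
1 has the higher sensitivity.

Δd-prime = 0.910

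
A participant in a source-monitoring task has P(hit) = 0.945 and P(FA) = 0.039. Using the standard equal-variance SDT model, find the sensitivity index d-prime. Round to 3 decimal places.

z(H) = z(0.945) = 1.5982
z(FA) = z(0.039) = -1.7624
d' = z(H) − z(FA) = 1.5982 − (-1.7624) = 3.3606

d-prime = 3.361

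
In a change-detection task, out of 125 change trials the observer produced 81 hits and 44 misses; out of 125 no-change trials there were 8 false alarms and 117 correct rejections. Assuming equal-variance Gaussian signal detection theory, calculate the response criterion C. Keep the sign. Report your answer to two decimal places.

H = 81/125 = 0.6480
FA = 8/125 = 0.0640
Φ⁻¹(H) = Φ⁻¹(0.6480) = 0.380
Φ⁻¹(FA) = Φ⁻¹(0.0640) = -1.522
c = −½·[z(H) + z(FA)] = −0.5 × (0.380 + (-1.522)) = 0.571
c > 0: the observer has a conservative response bias.

C = 0.57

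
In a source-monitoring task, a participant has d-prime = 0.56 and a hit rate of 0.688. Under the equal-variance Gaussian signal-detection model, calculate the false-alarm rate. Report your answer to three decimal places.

false-alarm rate = 0.472

z(hit rate) = z(0.688) = 0.4902
z(FA) = z(H) − d' = 0.4902 − 0.56 = -0.0698
false-alarm rate = Φ(-0.0698) = 0.4722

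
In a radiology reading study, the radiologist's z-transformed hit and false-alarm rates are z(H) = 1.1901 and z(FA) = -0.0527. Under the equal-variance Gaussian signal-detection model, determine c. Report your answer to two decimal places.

c = −½·[z(H) + z(FA)] = −½·(1.1901 + (-0.0527)) = -0.5687
c < 0: the radiologist has a liberal response bias.

c = -0.57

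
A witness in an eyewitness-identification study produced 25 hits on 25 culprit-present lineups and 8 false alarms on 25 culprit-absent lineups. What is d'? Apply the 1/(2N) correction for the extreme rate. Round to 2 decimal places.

The hit rate is 25/25 = 1, so apply the 1/(2N) correction: H → 1 − 1/(2·25) = 0.98000.
z(H) = z(0.98000) = 2.054
z(FA) = z(0.32000) = -0.468
d' = 2.054 − (-0.468) = 2.522

d' = 2.52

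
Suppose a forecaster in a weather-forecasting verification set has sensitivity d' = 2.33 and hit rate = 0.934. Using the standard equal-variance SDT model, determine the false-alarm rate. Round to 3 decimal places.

z(hit rate) = z(0.934) = 1.5063
z(FA) = z(H) − d' = 1.5063 − 2.33 = -0.8237
false-alarm rate = Φ(-0.8237) = 0.2051

false-alarm rate = 0.205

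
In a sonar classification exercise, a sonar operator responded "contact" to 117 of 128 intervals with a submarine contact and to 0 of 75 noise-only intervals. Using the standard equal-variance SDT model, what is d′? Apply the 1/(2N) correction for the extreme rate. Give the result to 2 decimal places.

The false-alarm rate is 0/75 = 0, so apply the 1/(2N) correction: FA → 1/(2·75) = 0.00667.
z(H) = z(0.91406) = 1.366
z(FA) = z(0.00667) = -2.475
d' = 1.366 − (-2.475) = 3.841

d′ = 3.84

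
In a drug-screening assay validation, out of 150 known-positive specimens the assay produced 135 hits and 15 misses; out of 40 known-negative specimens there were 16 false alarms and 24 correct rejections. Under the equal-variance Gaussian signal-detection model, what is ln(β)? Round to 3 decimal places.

H = 135/150 = 0.9000
FA = 16/40 = 0.4000
Φ⁻¹(H) = 1.2816
Φ⁻¹(FA) = -0.2533
ln β = −½·[z(H)² − z(FA)²] = −0.5 × (1.6425 − 0.0642) = -0.78915

ln β = -0.789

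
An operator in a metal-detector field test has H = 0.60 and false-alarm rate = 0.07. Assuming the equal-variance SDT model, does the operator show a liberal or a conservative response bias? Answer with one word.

conservative

z(H) = 0.253, z(FA) = -1.476
c = −½·(z(H) + z(FA)) = 0.6115
c > 0 → conservative criterion (biased toward responding “no”).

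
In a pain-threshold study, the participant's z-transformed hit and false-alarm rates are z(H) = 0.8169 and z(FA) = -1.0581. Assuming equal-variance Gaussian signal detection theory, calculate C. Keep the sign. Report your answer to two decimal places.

C = 0.12

c = −½·[z(H) + z(FA)] = −½·(0.8169 + (-1.0581)) = 0.1206
c > 0: the participant has a conservative response bias.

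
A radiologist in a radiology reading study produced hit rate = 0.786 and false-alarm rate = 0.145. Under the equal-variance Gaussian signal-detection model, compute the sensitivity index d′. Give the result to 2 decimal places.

z(0.786) = 0.793, z(0.145) = -1.058
d' = z(H) − z(FA) = 0.793 − (-1.058) = 1.851

d′ = 1.85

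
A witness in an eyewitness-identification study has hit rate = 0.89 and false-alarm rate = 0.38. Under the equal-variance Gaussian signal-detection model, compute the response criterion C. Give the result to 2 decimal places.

C = -0.46

z(H) = 1.227
z(FA) = -0.305
c = −½·[z(H) + z(FA)] = −0.5 × (1.227 + (-0.305)) = -0.461
c < 0: the witness has a liberal response bias.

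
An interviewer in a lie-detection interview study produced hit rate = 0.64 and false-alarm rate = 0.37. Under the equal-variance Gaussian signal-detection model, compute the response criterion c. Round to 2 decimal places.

c = -0.01

Φ⁻¹(H) = Φ⁻¹(0.64) = 0.358
Φ⁻¹(FA) = Φ⁻¹(0.37) = -0.332
c = −½·[z(H) + z(FA)] = −0.5 × (0.358 + (-0.332)) = -0.013
c < 0: the interviewer has a liberal response bias.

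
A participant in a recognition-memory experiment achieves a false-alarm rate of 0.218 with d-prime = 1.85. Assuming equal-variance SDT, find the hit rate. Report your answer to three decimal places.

hit rate = 0.858

z(false-alarm rate) = z(0.218) = -0.7790
z(H) = z(FA) + d' = -0.7790 + 1.85 = 1.0710
hit rate = Φ(1.0710) = 0.8579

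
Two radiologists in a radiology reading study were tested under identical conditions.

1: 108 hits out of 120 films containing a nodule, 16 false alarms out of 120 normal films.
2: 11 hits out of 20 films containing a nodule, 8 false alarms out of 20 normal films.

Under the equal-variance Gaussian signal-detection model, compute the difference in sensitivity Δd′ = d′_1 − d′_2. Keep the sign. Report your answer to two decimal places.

Δd′ = 2.01

1: z(0.9000) = 1.282, z(0.1333) = -1.111, d' = 2.393
2: z(0.5500) = 0.126, z(0.4000) = -0.253, d' = 0.379
Δd' = d'_1 − d'_2 = 2.393 − 0.379 = 2.014
1 has the higher sensitivity.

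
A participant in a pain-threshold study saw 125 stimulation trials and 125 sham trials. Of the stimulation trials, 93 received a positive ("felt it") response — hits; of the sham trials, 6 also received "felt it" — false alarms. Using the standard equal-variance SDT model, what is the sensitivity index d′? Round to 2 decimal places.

H = 93/125 = 0.7440
FA = 6/125 = 0.0480
Φ⁻¹(0.7440) = 0.656, Φ⁻¹(0.0480) = -1.665
d' = z(H) − z(FA) = 0.656 − (-1.665) = 2.321

d′ = 2.32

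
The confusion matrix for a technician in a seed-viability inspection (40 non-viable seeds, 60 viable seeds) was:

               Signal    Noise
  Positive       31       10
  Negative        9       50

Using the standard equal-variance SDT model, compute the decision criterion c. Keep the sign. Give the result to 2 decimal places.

H = 31/40 = 0.7750
FA = 10/60 = 0.1667
z(H) = z(0.7750) = 0.755
z(FA) = z(0.1667) = -0.967
c = −½·[z(H) + z(FA)] = −0.5 × (0.755 + (-0.967)) = 0.106

c = 0.11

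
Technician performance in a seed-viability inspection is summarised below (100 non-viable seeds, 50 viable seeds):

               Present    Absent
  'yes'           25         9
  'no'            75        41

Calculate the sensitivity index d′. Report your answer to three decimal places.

d′ = 0.241

H = 25/100 = 0.2500
FA = 9/50 = 0.1800
z(H) = -0.6745
z(FA) = -0.9154
d' = z(H) − z(FA) = -0.6745 − (-0.9154) = 0.2409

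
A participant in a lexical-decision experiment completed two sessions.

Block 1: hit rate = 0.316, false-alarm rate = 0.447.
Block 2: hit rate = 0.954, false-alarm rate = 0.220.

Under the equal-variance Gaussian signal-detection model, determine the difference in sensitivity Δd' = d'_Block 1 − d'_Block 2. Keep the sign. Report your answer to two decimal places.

Δd' = -2.80

Block 1: z(0.316) = -0.479, z(0.447) = -0.133, d' = -0.346
Block 2: z(0.954) = 1.685, z(0.220) = -0.772, d' = 2.457
Δd' = d'_Block 1 − d'_Block 2 = -0.346 − 2.457 = -2.803
Block 2 has the higher sensitivity.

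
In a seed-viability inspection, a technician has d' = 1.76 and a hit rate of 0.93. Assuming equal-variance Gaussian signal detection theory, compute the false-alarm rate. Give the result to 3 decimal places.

z(hit rate) = z(0.93) = 1.4758
z(FA) = z(H) − d' = 1.4758 − 1.76 = -0.2842
false-alarm rate = Φ(-0.2842) = 0.3881

false-alarm rate = 0.388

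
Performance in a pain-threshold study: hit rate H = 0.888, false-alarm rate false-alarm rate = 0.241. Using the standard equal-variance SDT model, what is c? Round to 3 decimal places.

z(0.888) = 1.2160, z(0.241) = -0.7031
c = −½·[z(H) + z(FA)] = −0.5 × (1.2160 + (-0.7031)) = -0.25645

c = -0.256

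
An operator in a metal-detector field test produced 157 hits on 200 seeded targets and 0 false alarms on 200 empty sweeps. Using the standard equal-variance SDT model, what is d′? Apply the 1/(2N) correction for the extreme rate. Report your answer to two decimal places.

The false-alarm rate is 0/200 = 0, so apply the 1/(2N) correction: FA → 1/(2·200) = 0.00250.
z(H) = z(0.78500) = 0.789
z(FA) = z(0.00250) = -2.807
d' = 0.789 − (-2.807) = 3.596

d′ = 3.60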